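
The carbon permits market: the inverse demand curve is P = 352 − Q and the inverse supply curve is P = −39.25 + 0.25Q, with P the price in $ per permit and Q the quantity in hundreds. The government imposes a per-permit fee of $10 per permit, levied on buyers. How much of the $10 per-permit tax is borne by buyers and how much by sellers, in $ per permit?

Inverting to Q(P) form: Qd = 352 − P; Qs = 4P + 157.
Without the tax, 352 − P = 4P + 157 gives 5P = 195, so P* = $39 and Q* = 313.
With the tax collected from buyers, demand (in seller-price terms) shifts: Qd = 352 − (P + 10).
Solving gives Q = 305 with buyers paying $47 and sellers receiving $37 (the $10 wedge).
Burden on buyers: $8; on sellers: $2. (They sum to $10.)
The less price-elastic side of the market bears the larger share of a per-unit tax.

Buyers bear $8 per permit; sellers bear $2 per permit.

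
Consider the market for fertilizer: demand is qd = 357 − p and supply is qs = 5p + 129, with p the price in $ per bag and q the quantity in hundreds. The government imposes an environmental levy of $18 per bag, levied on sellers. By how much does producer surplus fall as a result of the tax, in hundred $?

Before the tax: set 357 − p = 5p + 129 → p* = $38, q* = 319.
With the tax collected from sellers, supply shifts: qs = 5(p − 18) + 129.
New equilibrium: buyers pay $53, sellers receive $35, q = 304. (Wedge: pb − ps = 18.)
ΔPS is the trapezoid between Q = 304 and Q = 319 of height $3: ½ · (319 + 304) · 3 = $934.5.

Producer surplus falls by $934.5 hundred.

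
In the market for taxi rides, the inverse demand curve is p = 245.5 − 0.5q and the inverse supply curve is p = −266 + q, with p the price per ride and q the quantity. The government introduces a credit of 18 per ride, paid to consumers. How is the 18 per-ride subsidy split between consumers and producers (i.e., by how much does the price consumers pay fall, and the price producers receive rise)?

Inverting to q(p) form: qd = 491 − 2p; qs = p + 266.
Without the subsidy, 491 − 2p = p + 266 gives 3p = 225, so p* = 75 and q* = 341.
With a per-unit subsidy paid to consumers, each effectively pays p − 18, so demand becomes qd = 491 − 2(p − 18).
Solving gives q = 353 with consumers paying 69 and producers receiving 87 (the 18 wedge).
Gain to consumers: 6; to producers: 12. (They sum to 18.)

Consumers gain 6 per ride; producers gain 12 per ride.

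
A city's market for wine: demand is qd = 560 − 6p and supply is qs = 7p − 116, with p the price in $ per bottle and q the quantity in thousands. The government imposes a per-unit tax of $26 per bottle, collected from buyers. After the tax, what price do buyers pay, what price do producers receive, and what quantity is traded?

Buyers pay $66; producers receive $40; quantity = 164.

Before the tax: set 560 − 6p = 7p − 116 → p* = $52, q* = 248.
With the tax collected from buyers, demand (in seller-price terms) shifts: qd = 560 − 6(p + 26).
New equilibrium: buyers pay $66, producers receive $40, q = 164. (Wedge: pb − ps = 26.)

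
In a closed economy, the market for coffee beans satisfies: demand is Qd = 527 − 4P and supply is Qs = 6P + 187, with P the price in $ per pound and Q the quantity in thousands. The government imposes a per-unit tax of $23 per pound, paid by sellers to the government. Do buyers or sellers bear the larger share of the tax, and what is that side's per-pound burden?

Without the tax, 527 − 4P = 6P + 187 gives 10P = 340, so P* = $34 and Q* = 391.
With the tax collected from sellers, supply shifts: Qs = 6(P − 23) + 187.
Solving gives Q = 335.8 with buyers paying $47.8 and sellers receiving $24.8 (the $23 wedge).
Per-pound burden: buyers $13.8, sellers $9.2.
Buyers take the larger share because demand is less price-elastic here (demand slope 4 vs supply slope 6).
The less price-elastic side of the market bears the larger share of a per-unit tax.

Buyers bear the larger share: $13.8 per pound.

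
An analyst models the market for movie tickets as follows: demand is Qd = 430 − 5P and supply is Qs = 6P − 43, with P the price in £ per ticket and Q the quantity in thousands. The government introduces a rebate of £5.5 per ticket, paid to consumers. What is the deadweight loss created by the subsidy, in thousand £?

Before the subsidy: set 430 − 5P = 6P − 43 → P* = £43, Q* = 215.
With a per-unit subsidy paid to consumers, each effectively pays P − 5.5, so demand becomes Qd = 430 − 5(P − 5.5).
Solving gives Q = 230 with consumers paying £40 and suppliers receiving £45.5 (the £5.5 wedge).
Quantity rises by |ΔQ| = |215 − 230| = 15.
DWL = ½ · t · |ΔQ| = ½ · 5.5 · 15 = £41.25.

Deadweight loss = £41.25 thousand.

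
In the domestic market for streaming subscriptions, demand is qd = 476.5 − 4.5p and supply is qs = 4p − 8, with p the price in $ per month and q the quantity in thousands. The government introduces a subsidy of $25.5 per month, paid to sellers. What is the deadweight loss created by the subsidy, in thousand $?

Without the subsidy, 476.5 − 4.5p = 4p − 8 gives 8.5p = 484.5, so p* = $57 and q* = 220.
With a per-unit subsidy paid to sellers, each receives p + 25.5 per unit sold, so supply becomes qs = 4(p + 25.5) − 8.
Solving gives q = 274 with consumers paying $45 and sellers receiving $70.5 (the $25.5 wedge).
Quantity rises by |ΔQ| = |220 − 274| = 54.
DWL = ½ · t · |ΔQ| = ½ · 25.5 · 54 = $688.5.

Deadweight loss = $688.5 thousand.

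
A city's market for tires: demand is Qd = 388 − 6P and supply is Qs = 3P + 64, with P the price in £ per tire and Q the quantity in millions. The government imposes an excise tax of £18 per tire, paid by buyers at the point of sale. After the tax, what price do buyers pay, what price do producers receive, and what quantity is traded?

Before the tax: set 388 − 6P = 3P + 64 → P* = £36, Q* = 172.
With the tax collected from buyers, demand (in seller-price terms) shifts: Qd = 388 − 6(P + 18).
New equilibrium: buyers pay £42, producers receive £24, Q = 136. (Wedge: Pb − Ps = 18.)
The less price-elastic side of the market bears the larger share of a per-unit tax.

Buyers pay £42; producers receive £24; quantity = 136.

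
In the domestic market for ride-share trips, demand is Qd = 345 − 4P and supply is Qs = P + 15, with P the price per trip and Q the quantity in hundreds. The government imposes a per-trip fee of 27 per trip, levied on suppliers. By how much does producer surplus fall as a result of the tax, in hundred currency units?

Before the tax: set 345 − 4P = P + 15 → P* = 66, Q* = 81.
With the tax collected from suppliers, supply shifts: Qs = (P − 27) + 15.
New equilibrium: consumers pay 71.4, suppliers receive 44.4, Q = 59.4. (Wedge: Pb − Ps = 27.)
ΔPS is the trapezoid between Q = 59.4 and Q = 81 of height 21.6: ½ · (81 + 59.4) · 21.6 = 1516.32.

Producer surplus falls by 1516.32 hundred.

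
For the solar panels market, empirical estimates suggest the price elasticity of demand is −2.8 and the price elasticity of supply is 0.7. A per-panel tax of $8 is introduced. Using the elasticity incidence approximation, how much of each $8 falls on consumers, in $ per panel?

Consumers bear ≈ $1.6 per panel.

Incidence ratio: consumers' share ≈ εs / (εs + |εd|) = 0.7 / (0.7 + 2.8) = 0.2.
So consumers bear ≈ 0.2 × $8 = $1.6; suppliers bear $6.4.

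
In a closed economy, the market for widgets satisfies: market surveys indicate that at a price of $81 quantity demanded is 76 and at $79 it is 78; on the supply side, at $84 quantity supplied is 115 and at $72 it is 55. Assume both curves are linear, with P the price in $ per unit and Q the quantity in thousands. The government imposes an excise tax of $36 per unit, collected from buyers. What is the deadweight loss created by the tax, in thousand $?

Deadweight loss = $540 thousand.

Demand slope: (78 − 76)/(79 − 81) = -1, so Qd = 157 − P.
Supply slope: (55 − 115)/(72 − 84) = 5, so Qs = 5P − 305.
Before the tax: set 157 − P = 5P − 305 → P* = $77, Q* = 80.
With the tax collected from buyers, demand (in seller-price terms) shifts: Qd = 157 − (P + 36).
Solving gives Q = 50 with buyers paying $107 and suppliers receiving $71 (the $36 wedge).
Quantity falls by |ΔQ| = |80 − 50| = 30.
DWL = ½ · t · |ΔQ| = ½ · 36 · 30 = $540.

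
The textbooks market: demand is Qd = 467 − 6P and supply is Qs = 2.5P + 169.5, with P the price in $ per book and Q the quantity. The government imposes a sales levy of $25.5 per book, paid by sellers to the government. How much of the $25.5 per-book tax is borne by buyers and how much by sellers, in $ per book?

Buyers bear $7.5 per book; sellers bear $18 per book.

Before the tax: set 467 − 6P = 2.5P + 169.5 → P* = $35, Q* = 257.
With the tax collected from sellers, supply shifts: Qs = 2.5(P − 25.5) + 169.5.
Solving gives Q = 212 with buyers paying $42.5 and sellers receiving $17 (the $25.5 wedge).
Burden on buyers: $7.5; on sellers: $18. (They sum to $25.5.)
The less price-elastic side of the market bears the larger share of a per-unit tax.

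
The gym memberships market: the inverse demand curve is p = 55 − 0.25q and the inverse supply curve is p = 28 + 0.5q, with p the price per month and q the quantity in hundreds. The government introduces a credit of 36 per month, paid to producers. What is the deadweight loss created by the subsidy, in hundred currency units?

Rewrite in direct form: qd = 220 − 4p and qs = 2p − 56.
Before the subsidy: set 220 − 4p = 2p − 56 → p* = 46, q* = 36.
With a per-unit subsidy paid to producers, each receives p + 36 per unit sold, so supply becomes qs = 2(p + 36) − 56.
Solving gives q = 84 with buyers paying 34 and producers receiving 70 (the 36 wedge).
Quantity rises by |ΔQ| = |36 − 84| = 48.
DWL = ½ · t · |ΔQ| = ½ · 36 · 48 = 864.

Deadweight loss = 864 hundred.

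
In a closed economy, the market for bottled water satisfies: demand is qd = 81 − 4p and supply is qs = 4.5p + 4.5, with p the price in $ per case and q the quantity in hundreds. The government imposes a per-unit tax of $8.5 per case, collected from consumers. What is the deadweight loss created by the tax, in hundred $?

Deadweight loss = $76.5 hundred.

Before the tax: set 81 − 4p = 4.5p + 4.5 → p* = $9, q* = 45.
With the tax collected from consumers, demand (in seller-price terms) shifts: qd = 81 − 4(p + 8.5).
Solving gives q = 27 with consumers paying $13.5 and suppliers receiving $5 (the $8.5 wedge).
Quantity falls by |ΔQ| = |45 − 27| = 18.
DWL = ½ · t · |ΔQ| = ½ · 8.5 · 18 = $76.5.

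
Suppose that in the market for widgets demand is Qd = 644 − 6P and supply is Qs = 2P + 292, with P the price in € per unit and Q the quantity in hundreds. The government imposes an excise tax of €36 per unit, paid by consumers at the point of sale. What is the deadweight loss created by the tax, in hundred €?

Deadweight loss = €972 hundred.

Without the tax, 644 − 6P = 2P + 292 gives 8P = 352, so P* = €44 and Q* = 380.
With the tax collected from consumers, demand (in seller-price terms) shifts: Qd = 644 − 6(P + 36).
Solving gives Q = 326 with consumers paying €53 and suppliers receiving €17 (the €36 wedge).
Quantity falls by |ΔQ| = |380 − 326| = 54.
DWL = ½ · t · |ΔQ| = ½ · 36 · 54 = €972.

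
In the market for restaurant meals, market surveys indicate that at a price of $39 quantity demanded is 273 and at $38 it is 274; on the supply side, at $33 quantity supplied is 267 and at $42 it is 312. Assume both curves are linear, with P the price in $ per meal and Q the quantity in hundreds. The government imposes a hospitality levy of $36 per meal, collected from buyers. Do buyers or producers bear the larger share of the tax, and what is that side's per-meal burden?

Buyers bear the larger share: $30 per meal.

Demand slope: (274 − 273)/(38 − 39) = -1, so Qd = 312 − P.
Supply slope: (312 − 267)/(42 − 33) = 5, so Qs = 5P + 102.
Without the tax, 312 − P = 5P + 102 gives 6P = 210, so P* = $35 and Q* = 277.
With the tax collected from buyers, demand (in seller-price terms) shifts: Qd = 312 − (P + 36).
Solving gives Q = 247 with buyers paying $65 and producers receiving $29 (the $36 wedge).
Per-meal burden: buyers $30, producers $6.
Buyers take the larger share because demand is less price-elastic here (demand slope 1 vs supply slope 5).
The less price-elastic side of the market bears the larger share of a per-unit tax.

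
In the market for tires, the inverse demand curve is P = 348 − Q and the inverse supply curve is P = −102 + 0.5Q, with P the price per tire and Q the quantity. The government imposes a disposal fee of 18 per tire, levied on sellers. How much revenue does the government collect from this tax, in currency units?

Tax revenue = 5184.

Rewrite in direct form: Qd = 348 − P and Qs = 2P + 204.
Before the tax: set 348 − P = 2P + 204 → P* = 48, Q* = 300.
With the tax collected from sellers, supply shifts: Qs = 2(P − 18) + 204.
New equilibrium: buyers pay 60, sellers receive 42, Q = 288. (Wedge: Pb − Ps = 18.)
Revenue = t · Q = 18 · 288 = 5184.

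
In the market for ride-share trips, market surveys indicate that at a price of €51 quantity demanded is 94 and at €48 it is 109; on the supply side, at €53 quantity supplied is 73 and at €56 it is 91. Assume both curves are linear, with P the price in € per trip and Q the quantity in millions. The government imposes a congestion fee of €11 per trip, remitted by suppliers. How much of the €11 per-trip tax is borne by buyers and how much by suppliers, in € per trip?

Demand slope: (109 − 94)/(48 − 51) = -5, so Qd = 349 − 5P.
Supply slope: (91 − 73)/(56 − 53) = 6, so Qs = 6P − 245.
Without the tax, 349 − 5P = 6P − 245 gives 11P = 594, so P* = €54 and Q* = 79.
With the tax collected from suppliers, supply shifts: Qs = 6(P − 11) − 245.
Solving gives Q = 49 with buyers paying €60 and suppliers receiving €49 (the €11 wedge).
Burden on buyers: €6; on suppliers: €5. (They sum to €11.)

Buyers bear €6 per trip; suppliers bear €5 per trip.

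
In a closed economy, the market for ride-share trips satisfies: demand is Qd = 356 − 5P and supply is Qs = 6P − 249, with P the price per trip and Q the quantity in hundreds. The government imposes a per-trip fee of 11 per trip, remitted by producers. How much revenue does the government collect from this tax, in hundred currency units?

Tax revenue = 561 hundred.

Before the tax: set 356 − 5P = 6P − 249 → P* = 55, Q* = 81.
With the tax collected from producers, supply shifts: Qs = 6(P − 11) − 249.
Solving gives Q = 51 with buyers paying 61 and producers receiving 50 (the 11 wedge).
Revenue = t · Q = 11 · 51 = 561.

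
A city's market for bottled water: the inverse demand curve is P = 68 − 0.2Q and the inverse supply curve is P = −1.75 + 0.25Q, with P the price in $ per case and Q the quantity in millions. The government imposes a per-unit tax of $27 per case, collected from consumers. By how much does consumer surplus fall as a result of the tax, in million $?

Rewrite in direct form: Qd = 340 − 5P and Qs = 4P + 7.
Before the tax: set 340 − 5P = 4P + 7 → P* = $37, Q* = 155.
With the tax collected from consumers, demand (in seller-price terms) shifts: Qd = 340 − 5(P + 27).
New equilibrium: consumers pay $49, producers receive $22, Q = 95. (Wedge: Pb − Ps = 27.)
ΔCS is the trapezoid between Q = 95 and Q = 155 of height $12: ½ · (155 + 95) · 12 = $1500.

Consumer surplus falls by $1500 million.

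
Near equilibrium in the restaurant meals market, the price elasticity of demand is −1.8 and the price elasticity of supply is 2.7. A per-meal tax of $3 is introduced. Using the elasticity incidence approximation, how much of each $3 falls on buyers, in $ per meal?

Buyers bear ≈ $1.8 per meal.

Incidence ratio: buyers' share ≈ εs / (εs + |εd|) = 2.7 / (2.7 + 1.8) = 0.6.
So buyers bear ≈ 0.6 × $3 = $1.8; suppliers bear $1.2.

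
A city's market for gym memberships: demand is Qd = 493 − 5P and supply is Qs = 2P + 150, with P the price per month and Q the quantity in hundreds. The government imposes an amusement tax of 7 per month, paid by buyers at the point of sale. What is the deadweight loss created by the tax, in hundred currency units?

Deadweight loss = 35 hundred.

Without the tax, 493 − 5P = 2P + 150 gives 7P = 343, so P* = 49 and Q* = 248.
With the tax collected from buyers, demand (in seller-price terms) shifts: Qd = 493 − 5(P + 7).
New equilibrium: buyers pay 51, sellers receive 44, Q = 238. (Wedge: Pb − Ps = 7.)
Quantity falls by |ΔQ| = |248 − 238| = 10.
DWL = ½ · t · |ΔQ| = ½ · 7 · 10 = 35.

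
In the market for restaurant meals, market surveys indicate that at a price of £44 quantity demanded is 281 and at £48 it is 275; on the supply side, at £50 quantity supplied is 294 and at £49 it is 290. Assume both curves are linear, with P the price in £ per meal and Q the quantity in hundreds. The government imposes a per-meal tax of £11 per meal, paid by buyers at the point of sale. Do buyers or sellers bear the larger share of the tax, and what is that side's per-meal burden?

Demand slope: (275 − 281)/(48 − 44) = -1.5, so Qd = 347 − 1.5P.
Supply slope: (290 − 294)/(49 − 50) = 4, so Qs = 4P + 94.
Without the tax, 347 − 1.5P = 4P + 94 gives 5.5P = 253, so P* = £46 and Q* = 278.
With the tax collected from buyers, demand (in seller-price terms) shifts: Qd = 347 − 1.5(P + 11).
New equilibrium: buyers pay £54, sellers receive £43, Q = 266. (Wedge: Pb − Ps = 11.)
Per-meal burden: buyers £8, sellers £3.
Buyers take the larger share because demand is less price-elastic here (demand slope 1.5 vs supply slope 4).
The less price-elastic side of the market bears the larger share of a per-unit tax.

Buyers bear the larger share: £8 per meal.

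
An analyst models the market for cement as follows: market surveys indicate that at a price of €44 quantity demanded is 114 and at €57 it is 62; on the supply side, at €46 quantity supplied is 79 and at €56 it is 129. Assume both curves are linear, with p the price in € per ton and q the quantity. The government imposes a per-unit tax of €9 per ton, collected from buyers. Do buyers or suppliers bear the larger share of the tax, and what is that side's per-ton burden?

Demand slope: (62 − 114)/(57 − 44) = -4, so qd = 290 − 4p.
Supply slope: (129 − 79)/(56 − 46) = 5, so qs = 5p − 151.
Without the tax, 290 − 4p = 5p − 151 gives 9p = 441, so p* = €49 and q* = 94.
With the tax collected from buyers, demand (in seller-price terms) shifts: qd = 290 − 4(p + 9).
New equilibrium: buyers pay €54, suppliers receive €45, q = 74. (Wedge: pb − ps = 9.)
Per-ton burden: buyers €5, suppliers €4.
Buyers take the larger share because demand is less price-elastic here (demand slope 4 vs supply slope 5).
The less price-elastic side of the market bears the larger share of a per-unit tax.

Buyers bear the larger share: €5 per ton.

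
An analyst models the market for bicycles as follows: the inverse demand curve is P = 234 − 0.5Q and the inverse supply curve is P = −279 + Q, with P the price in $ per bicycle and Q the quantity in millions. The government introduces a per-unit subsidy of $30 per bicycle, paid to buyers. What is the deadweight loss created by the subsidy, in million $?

Deadweight loss = $300 million.

Inverting to Q(P) form: Qd = 468 − 2P; Qs = P + 279.
Without the subsidy, 468 − 2P = P + 279 gives 3P = 189, so P* = $63 and Q* = 342.
With a per-unit subsidy paid to buyers, each effectively pays P − 30, so demand becomes Qd = 468 − 2(P − 30).
Solving gives Q = 362 with buyers paying $53 and sellers receiving $83 (the $30 wedge).
Quantity rises by |ΔQ| = |342 − 362| = 20.
DWL = ½ · t · |ΔQ| = ½ · 30 · 20 = $300.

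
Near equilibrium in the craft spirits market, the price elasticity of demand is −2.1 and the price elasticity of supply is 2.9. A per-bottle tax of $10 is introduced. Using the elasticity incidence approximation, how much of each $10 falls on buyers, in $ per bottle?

Buyers bear ≈ $5.8 per bottle.

Incidence ratio: buyers' share ≈ εs / (εs + |εd|) = 2.9 / (2.9 + 2.1) = 0.58.
So buyers bear ≈ 0.58 × $10 = $5.8; sellers bear $4.2.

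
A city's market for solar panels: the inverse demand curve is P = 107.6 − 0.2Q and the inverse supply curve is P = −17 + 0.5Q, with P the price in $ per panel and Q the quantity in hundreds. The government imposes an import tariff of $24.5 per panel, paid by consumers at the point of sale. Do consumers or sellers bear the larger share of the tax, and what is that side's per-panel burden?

Sellers bear the larger share: $17.5 per panel.

Inverting to Q(P) form: Qd = 538 − 5P; Qs = 2P + 34.
Before the tax: set 538 − 5P = 2P + 34 → P* = $72, Q* = 178.
With the tax collected from consumers, demand (in seller-price terms) shifts: Qd = 538 − 5(P + 24.5).
New equilibrium: consumers pay $79, sellers receive $54.5, Q = 143. (Wedge: Pb − Ps = 24.5.)
Per-panel burden: consumers $7, sellers $17.5.
Sellers take the larger share because supply is less price-elastic here (demand slope 5 vs supply slope 2).
The less price-elastic side of the market bears the larger share of a per-unit tax.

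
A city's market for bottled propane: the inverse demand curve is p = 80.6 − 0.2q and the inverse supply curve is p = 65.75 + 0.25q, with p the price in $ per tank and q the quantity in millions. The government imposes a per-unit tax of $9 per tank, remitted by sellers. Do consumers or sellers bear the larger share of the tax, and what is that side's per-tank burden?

Inverting to q(p) form: qd = 403 − 5p; qs = 4p − 263.
Before the tax: set 403 − 5p = 4p − 263 → p* = $74, q* = 33.
With the tax collected from sellers, supply shifts: qs = 4(p − 9) − 263.
Solving gives q = 13 with consumers paying $78 and sellers receiving $69 (the $9 wedge).
Per-tank burden: consumers $4, sellers $5.
Sellers take the larger share because supply is less price-elastic here (demand slope 5 vs supply slope 4).

Sellers bear the larger share: $5 per tank.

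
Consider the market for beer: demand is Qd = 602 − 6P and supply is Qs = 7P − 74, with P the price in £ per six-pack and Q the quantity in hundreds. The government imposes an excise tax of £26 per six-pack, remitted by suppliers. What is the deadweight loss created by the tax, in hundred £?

Without the tax, 602 − 6P = 7P − 74 gives 13P = 676, so P* = £52 and Q* = 290.
With the tax collected from suppliers, supply shifts: Qs = 7(P − 26) − 74.
New equilibrium: consumers pay £66, suppliers receive £40, Q = 206. (Wedge: Pb − Ps = 26.)
Quantity falls by |ΔQ| = |290 − 206| = 84.
DWL = ½ · t · |ΔQ| = ½ · 26 · 84 = £1092.

Deadweight loss = £1092 hundred.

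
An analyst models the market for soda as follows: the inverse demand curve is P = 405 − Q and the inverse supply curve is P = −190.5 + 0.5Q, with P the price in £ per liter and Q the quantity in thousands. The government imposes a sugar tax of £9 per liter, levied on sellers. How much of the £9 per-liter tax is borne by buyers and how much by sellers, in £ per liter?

Rewrite in direct form: Qd = 405 − P and Qs = 2P + 381.
Before the tax: set 405 − P = 2P + 381 → P* = £8, Q* = 397.
With the tax collected from sellers, supply shifts: Qs = 2(P − 9) + 381.
New equilibrium: buyers pay £14, sellers receive £5, Q = 391. (Wedge: Pb − Ps = 9.)
Burden on buyers: £6; on sellers: £3. (They sum to £9.)

Buyers bear £6 per liter; sellers bear £3 per liter.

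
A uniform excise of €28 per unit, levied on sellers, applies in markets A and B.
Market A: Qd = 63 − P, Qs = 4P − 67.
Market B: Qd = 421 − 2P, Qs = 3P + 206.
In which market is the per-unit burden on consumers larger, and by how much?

Market A, by €5.6.

Market A: pre-tax P* = €26, Q* = 37; post-tax Q = 14.6; per-unit burden on consumers = €22.4.
Market B: pre-tax P* = €43, Q* = 335; post-tax Q = 301.4; per-unit burden on consumers = €16.8.
Difference: €22.4 vs €16.8 → market A is larger by €5.6.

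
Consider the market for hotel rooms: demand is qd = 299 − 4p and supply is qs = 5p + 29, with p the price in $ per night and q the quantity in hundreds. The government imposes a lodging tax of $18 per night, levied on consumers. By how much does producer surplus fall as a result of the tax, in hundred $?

Producer surplus falls by $1272 hundred.

Without the tax, 299 − 4p = 5p + 29 gives 9p = 270, so p* = $30 and q* = 179.
With the tax collected from consumers, demand (in seller-price terms) shifts: qd = 299 − 4(p + 18).
New equilibrium: consumers pay $40, suppliers receive $22, q = 139. (Wedge: pb − ps = 18.)
ΔPS is the trapezoid between Q = 139 and Q = 179 of height $8: ½ · (179 + 139) · 8 = $1272.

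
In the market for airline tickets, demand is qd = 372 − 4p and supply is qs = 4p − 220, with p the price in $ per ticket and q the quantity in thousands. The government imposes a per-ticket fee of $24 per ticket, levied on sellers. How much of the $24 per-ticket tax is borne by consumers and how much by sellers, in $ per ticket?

Consumers bear $12 per ticket; sellers bear $12 per ticket.

Without the tax, 372 − 4p = 4p − 220 gives 8p = 592, so p* = $74 and q* = 76.
With the tax collected from sellers, supply shifts: qs = 4(p − 24) − 220.
Solving gives q = 28 with consumers paying $86 and sellers receiving $62 (the $24 wedge).
Burden on consumers: $12; on sellers: $12. (They sum to $24.)
The less price-elastic side of the market bears the larger share of a per-unit tax.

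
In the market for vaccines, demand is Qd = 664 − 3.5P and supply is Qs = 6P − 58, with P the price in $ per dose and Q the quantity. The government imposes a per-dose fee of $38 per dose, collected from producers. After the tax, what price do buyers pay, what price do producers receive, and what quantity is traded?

Buyers pay $100; producers receive $62; quantity = 314.

Without the tax, 664 − 3.5P = 6P − 58 gives 9.5P = 722, so P* = $76 and Q* = 398.
With the tax collected from producers, supply shifts: Qs = 6(P − 38) − 58.
New equilibrium: buyers pay $100, producers receive $62, Q = 314. (Wedge: Pb − Ps = 38.)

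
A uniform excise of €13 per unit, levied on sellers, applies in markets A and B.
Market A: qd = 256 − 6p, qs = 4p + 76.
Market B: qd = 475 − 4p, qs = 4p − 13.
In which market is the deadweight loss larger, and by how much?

Market A, by €33.8.

Market A: pre-tax p* = €18, q* = 148; post-tax q = 116.8; deadweight loss = €202.8.
Market B: pre-tax p* = €61, q* = 231; post-tax q = 205; deadweight loss = €169.
Difference: €202.8 vs €169 → market A is larger by €33.8.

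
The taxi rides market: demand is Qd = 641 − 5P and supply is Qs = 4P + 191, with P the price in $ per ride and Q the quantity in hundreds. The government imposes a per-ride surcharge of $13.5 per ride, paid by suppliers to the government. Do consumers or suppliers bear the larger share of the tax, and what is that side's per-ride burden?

Suppliers bear the larger share: $7.5 per ride.

Without the tax, 641 − 5P = 4P + 191 gives 9P = 450, so P* = $50 and Q* = 391.
With the tax collected from suppliers, supply shifts: Qs = 4(P − 13.5) + 191.
Solving gives Q = 361 with consumers paying $56 and suppliers receiving $42.5 (the $13.5 wedge).
Per-ride burden: consumers $6, suppliers $7.5.
Suppliers take the larger share because supply is less price-elastic here (demand slope 5 vs supply slope 4).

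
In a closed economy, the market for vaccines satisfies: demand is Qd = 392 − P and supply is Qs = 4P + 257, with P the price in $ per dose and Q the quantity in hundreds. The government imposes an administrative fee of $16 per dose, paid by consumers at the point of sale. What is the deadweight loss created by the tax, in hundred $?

Without the tax, 392 − P = 4P + 257 gives 5P = 135, so P* = $27 and Q* = 365.
With the tax collected from consumers, demand (in seller-price terms) shifts: Qd = 392 − (P + 16).
Solving gives Q = 352.2 with consumers paying $39.8 and sellers receiving $23.8 (the $16 wedge).
Quantity falls by |ΔQ| = |365 − 352.2| = 12.8.
DWL = ½ · t · |ΔQ| = ½ · 16 · 12.8 = $102.4.

Deadweight loss = $102.4 hundred.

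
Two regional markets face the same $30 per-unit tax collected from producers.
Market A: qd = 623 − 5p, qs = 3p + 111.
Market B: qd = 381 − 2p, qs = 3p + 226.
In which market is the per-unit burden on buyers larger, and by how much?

Market B, by $6.75.

Market A: pre-tax p* = $64, q* = 303; post-tax q = 246.75; per-unit burden on buyers = $11.25.
Market B: pre-tax p* = $31, q* = 319; post-tax q = 283; per-unit burden on buyers = $18.
Difference: $11.25 vs $18 → market B is larger by $6.75.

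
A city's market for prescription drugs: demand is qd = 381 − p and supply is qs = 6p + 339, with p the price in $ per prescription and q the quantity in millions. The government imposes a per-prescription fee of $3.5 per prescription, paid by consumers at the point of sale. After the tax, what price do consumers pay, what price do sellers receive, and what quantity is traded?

Before the tax: set 381 − p = 6p + 339 → p* = $6, q* = 375.
With the tax collected from consumers, demand (in seller-price terms) shifts: qd = 381 − (p + 3.5).
New equilibrium: consumers pay $9, sellers receive $5.5, q = 372. (Wedge: pb − ps = 3.5.)

Consumers pay $9; sellers receive $5.5; quantity = 372.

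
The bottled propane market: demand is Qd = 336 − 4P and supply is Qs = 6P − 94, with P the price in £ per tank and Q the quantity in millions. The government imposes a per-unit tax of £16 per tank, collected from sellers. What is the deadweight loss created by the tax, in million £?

Before the tax: set 336 − 4P = 6P − 94 → P* = £43, Q* = 164.
With the tax collected from sellers, supply shifts: Qs = 6(P − 16) − 94.
New equilibrium: buyers pay £52.6, sellers receive £36.6, Q = 125.6. (Wedge: Pb − Ps = 16.)
Quantity falls by |ΔQ| = |164 − 125.6| = 38.4.
DWL = ½ · t · |ΔQ| = ½ · 16 · 38.4 = £307.2.

Deadweight loss = £307.2 million.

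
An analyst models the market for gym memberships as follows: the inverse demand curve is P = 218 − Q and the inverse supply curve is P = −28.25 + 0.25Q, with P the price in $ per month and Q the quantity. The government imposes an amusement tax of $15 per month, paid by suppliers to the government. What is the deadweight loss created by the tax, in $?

Rewrite in direct form: Qd = 218 − P and Qs = 4P + 113.
Before the tax: set 218 − P = 4P + 113 → P* = $21, Q* = 197.
With the tax collected from suppliers, supply shifts: Qs = 4(P − 15) + 113.
Solving gives Q = 185 with buyers paying $33 and suppliers receiving $18 (the $15 wedge).
Quantity falls by |ΔQ| = |197 − 185| = 12.
DWL = ½ · t · |ΔQ| = ½ · 15 · 12 = $90.

Deadweight loss = $90.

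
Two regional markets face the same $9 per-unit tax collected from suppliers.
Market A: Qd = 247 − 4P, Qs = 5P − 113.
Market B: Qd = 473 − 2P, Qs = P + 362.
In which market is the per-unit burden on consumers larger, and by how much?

Market A: pre-tax P* = $40, Q* = 87; post-tax Q = 67; per-unit burden on consumers = $5.
Market B: pre-tax P* = $37, Q* = 399; post-tax Q = 393; per-unit burden on consumers = $3.
Difference: $5 vs $3 → market A is larger by $2.

Market A, by $2.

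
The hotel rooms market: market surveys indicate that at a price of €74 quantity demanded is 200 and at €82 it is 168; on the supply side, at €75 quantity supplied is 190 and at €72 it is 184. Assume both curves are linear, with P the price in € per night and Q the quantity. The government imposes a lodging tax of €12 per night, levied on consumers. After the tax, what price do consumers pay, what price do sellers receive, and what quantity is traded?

Demand slope: (168 − 200)/(82 − 74) = -4, so Qd = 496 − 4P.
Supply slope: (184 − 190)/(72 − 75) = 2, so Qs = 2P + 40.
Before the tax: set 496 − 4P = 2P + 40 → P* = €76, Q* = 192.
With the tax collected from consumers, demand (in seller-price terms) shifts: Qd = 496 − 4(P + 12).
Solving gives Q = 176 with consumers paying €80 and sellers receiving €68 (the €12 wedge).
The less price-elastic side of the market bears the larger share of a per-unit tax.

Consumers pay €80; sellers receive €68; quantity = 176.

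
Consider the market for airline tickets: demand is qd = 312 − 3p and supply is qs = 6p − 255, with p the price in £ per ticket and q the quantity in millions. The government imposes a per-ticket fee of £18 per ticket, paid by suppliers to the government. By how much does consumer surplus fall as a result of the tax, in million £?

Consumer surplus falls by £1260 million.

Without the tax, 312 − 3p = 6p − 255 gives 9p = 567, so p* = £63 and q* = 123.
With the tax collected from suppliers, supply shifts: qs = 6(p − 18) − 255.
Solving gives q = 87 with consumers paying £75 and suppliers receiving £57 (the £18 wedge).
ΔCS is the trapezoid between Q = 87 and Q = 123 of height £12: ½ · (123 + 87) · 12 = £1260.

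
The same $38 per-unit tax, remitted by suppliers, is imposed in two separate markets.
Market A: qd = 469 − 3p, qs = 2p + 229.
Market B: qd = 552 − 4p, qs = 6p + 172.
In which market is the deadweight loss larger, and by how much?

Market B, by $866.4.

Market A: pre-tax p* = $48, q* = 325; post-tax q = 279.4; deadweight loss = $866.4.
Market B: pre-tax p* = $38, q* = 400; post-tax q = 308.8; deadweight loss = $1732.8.
Difference: $866.4 vs $1732.8 → market B is larger by $866.4.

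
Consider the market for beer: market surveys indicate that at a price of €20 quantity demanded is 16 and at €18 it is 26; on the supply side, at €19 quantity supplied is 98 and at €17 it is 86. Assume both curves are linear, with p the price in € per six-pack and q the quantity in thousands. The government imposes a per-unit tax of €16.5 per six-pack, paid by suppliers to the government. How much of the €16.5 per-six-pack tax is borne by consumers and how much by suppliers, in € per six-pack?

Consumers bear €9 per six-pack; suppliers bear €7.5 per six-pack.

Demand slope: (26 − 16)/(18 − 20) = -5, so qd = 116 − 5p.
Supply slope: (86 − 98)/(17 − 19) = 6, so qs = 6p − 16.
Without the tax, 116 − 5p = 6p − 16 gives 11p = 132, so p* = €12 and q* = 56.
With the tax collected from suppliers, supply shifts: qs = 6(p − 16.5) − 16.
Solving gives q = 11 with consumers paying €21 and suppliers receiving €4.5 (the €16.5 wedge).
Burden on consumers: €9; on suppliers: €7.5. (They sum to €16.5.)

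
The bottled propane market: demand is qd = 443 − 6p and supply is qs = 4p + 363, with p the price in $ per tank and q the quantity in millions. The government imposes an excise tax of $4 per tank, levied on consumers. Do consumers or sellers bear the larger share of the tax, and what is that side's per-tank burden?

Sellers bear the larger share: $2.4 per tank.

Without the tax, 443 − 6p = 4p + 363 gives 10p = 80, so p* = $8 and q* = 395.
With the tax collected from consumers, demand (in seller-price terms) shifts: qd = 443 − 6(p + 4).
Solving gives q = 385.4 with consumers paying $9.6 and sellers receiving $5.6 (the $4 wedge).
Per-tank burden: consumers $1.6, sellers $2.4.
Sellers take the larger share because supply is less price-elastic here (demand slope 6 vs supply slope 4).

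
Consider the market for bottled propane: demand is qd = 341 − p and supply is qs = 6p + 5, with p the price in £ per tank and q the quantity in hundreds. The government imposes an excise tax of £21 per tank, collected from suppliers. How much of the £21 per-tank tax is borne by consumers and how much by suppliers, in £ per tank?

Consumers bear £18 per tank; suppliers bear £3 per tank.

Without the tax, 341 − p = 6p + 5 gives 7p = 336, so p* = £48 and q* = 293.
With the tax collected from suppliers, supply shifts: qs = 6(p − 21) + 5.
Solving gives q = 275 with consumers paying £66 and suppliers receiving £45 (the £21 wedge).
Burden on consumers: £18; on suppliers: £3. (They sum to £21.)
The less price-elastic side of the market bears the larger share of a per-unit tax.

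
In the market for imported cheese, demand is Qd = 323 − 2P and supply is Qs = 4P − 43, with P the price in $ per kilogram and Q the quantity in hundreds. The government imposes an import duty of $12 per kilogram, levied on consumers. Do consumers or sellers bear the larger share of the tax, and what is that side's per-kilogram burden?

Before the tax: set 323 − 2P = 4P − 43 → P* = $61, Q* = 201.
With the tax collected from consumers, demand (in seller-price terms) shifts: Qd = 323 − 2(P + 12).
New equilibrium: consumers pay $69, sellers receive $57, Q = 185. (Wedge: Pb − Ps = 12.)
Per-kilogram burden: consumers $8, sellers $4.
Consumers take the larger share because demand is less price-elastic here (demand slope 2 vs supply slope 4).
The less price-elastic side of the market bears the larger share of a per-unit tax.

Consumers bear the larger share: $8 per kilogram.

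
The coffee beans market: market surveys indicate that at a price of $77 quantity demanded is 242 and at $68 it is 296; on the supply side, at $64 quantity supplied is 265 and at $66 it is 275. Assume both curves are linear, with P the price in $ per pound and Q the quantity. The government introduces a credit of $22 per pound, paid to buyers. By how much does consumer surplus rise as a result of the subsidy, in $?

Consumer surplus rises by $3200.

Demand slope: (296 − 242)/(68 − 77) = -6, so Qd = 704 − 6P.
Supply slope: (275 − 265)/(66 − 64) = 5, so Qs = 5P − 55.
Before the subsidy: set 704 − 6P = 5P − 55 → P* = $69, Q* = 290.
With a per-unit subsidy paid to buyers, each effectively pays P − 22, so demand becomes Qd = 704 − 6(P − 22).
Solving gives Q = 350 with buyers paying $59 and producers receiving $81 (the $22 wedge).
ΔCS is the trapezoid between Q = 350 and Q = 290 of height $10: ½ · (290 + 350) · 10 = $3200.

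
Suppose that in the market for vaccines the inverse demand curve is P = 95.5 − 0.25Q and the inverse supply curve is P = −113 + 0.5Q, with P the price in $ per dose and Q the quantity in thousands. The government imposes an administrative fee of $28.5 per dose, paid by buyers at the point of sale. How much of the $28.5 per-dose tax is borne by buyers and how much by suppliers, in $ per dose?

Buyers bear $9.5 per dose; suppliers bear $19 per dose.

Rewrite in direct form: Qd = 382 − 4P and Qs = 2P + 226.
Without the tax, 382 − 4P = 2P + 226 gives 6P = 156, so P* = $26 and Q* = 278.
With the tax collected from buyers, demand (in seller-price terms) shifts: Qd = 382 − 4(P + 28.5).
Solving gives Q = 240 with buyers paying $35.5 and suppliers receiving $7 (the $28.5 wedge).
Burden on buyers: $9.5; on suppliers: $19. (They sum to $28.5.)
The less price-elastic side of the market bears the larger share of a per-unit tax.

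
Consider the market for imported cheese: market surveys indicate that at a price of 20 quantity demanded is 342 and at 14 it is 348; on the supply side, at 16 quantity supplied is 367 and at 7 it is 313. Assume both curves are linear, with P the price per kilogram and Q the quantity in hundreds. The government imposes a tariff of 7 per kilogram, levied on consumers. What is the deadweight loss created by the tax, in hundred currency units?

Demand slope: (348 − 342)/(14 − 20) = -1, so Qd = 362 − P.
Supply slope: (313 − 367)/(7 − 16) = 6, so Qs = 6P + 271.
Before the tax: set 362 − P = 6P + 271 → P* = 13, Q* = 349.
With the tax collected from consumers, demand (in seller-price terms) shifts: Qd = 362 − (P + 7).
New equilibrium: consumers pay 19, suppliers receive 12, Q = 343. (Wedge: Pb − Ps = 7.)
Quantity falls by |ΔQ| = |349 − 343| = 6.
DWL = ½ · t · |ΔQ| = ½ · 7 · 6 = 21.

Deadweight loss = 21 hundred.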